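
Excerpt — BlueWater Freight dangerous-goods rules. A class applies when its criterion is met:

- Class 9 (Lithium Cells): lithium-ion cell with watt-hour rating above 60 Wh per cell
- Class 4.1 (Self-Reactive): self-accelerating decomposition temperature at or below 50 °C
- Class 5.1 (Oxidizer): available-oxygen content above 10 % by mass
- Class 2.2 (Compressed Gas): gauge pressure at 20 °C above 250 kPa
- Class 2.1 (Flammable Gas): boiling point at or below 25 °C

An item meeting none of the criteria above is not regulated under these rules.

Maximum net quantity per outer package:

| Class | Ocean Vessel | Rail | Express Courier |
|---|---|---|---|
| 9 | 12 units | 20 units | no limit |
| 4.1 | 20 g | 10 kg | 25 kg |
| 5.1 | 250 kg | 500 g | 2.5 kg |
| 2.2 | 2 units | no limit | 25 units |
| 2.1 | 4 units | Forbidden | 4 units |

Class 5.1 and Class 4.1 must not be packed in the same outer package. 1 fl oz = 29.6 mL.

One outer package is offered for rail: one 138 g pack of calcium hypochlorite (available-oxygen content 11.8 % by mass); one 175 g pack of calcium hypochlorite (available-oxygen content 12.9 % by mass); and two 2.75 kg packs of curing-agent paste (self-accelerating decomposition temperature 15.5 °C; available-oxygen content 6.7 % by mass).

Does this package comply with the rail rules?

Available-oxygen content 11.8 % by mass meets the Class 5.1 criterion (Oxidizer), so the calcium hypochlorite is Class 5.1.
The calcium hypochlorite has available-oxygen content 12.9 % by mass, which is > 10 % by mass, so it is Class 5.1 (Oxidizer).
With self-accelerating decomposition temperature 15.5 °C (≤ 50 °C), the curing-agent paste falls in Class 4.1.
Class 5.1 net quantity: 138 g + 175 g = 313 g.
313 g is within the rail limit of 500 g for Class 5.1.
Class 4.1 quantity: two 2.75 kg packs = 5.5 kg.
That is within the Class 4.1 rail limit of 10 kg.
Class 5.1 and Class 4.1 may not share an outer package.

No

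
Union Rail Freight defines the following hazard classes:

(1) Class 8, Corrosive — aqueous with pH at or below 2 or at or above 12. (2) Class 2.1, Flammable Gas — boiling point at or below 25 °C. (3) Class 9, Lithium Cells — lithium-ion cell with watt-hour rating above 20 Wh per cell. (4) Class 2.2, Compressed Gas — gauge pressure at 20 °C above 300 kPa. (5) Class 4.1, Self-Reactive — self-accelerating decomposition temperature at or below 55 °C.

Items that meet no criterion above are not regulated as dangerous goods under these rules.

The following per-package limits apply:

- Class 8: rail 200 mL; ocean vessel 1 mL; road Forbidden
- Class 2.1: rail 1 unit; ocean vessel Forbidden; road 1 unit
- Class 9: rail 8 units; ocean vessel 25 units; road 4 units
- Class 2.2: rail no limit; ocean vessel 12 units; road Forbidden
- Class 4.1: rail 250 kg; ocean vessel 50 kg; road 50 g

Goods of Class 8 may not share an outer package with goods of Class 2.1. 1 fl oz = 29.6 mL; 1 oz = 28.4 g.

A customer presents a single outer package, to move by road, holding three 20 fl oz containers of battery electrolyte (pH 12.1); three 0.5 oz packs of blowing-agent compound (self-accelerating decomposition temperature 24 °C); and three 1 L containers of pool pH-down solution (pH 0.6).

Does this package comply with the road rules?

No

The battery electrolyte has pH 12.1, which is ≥ 12, so it is Class 8 (Corrosive).
Blowing-agent compound: self-accelerating decomposition temperature 24 °C ≤ 55 °C → Class 4.1 (Self-Reactive).
The pool pH-down solution has pH 0.6, which is ≤ 2, so it is Class 8 (Corrosive).
Class 8 net quantity: (three 20 fl oz containers = 1.776 L) + (three 1 L containers = 3 L) = 4.776 L.
Class 8 is Forbidden by road.
Class 4.1 quantity: three 0.5 oz packs = 42.6 g.
42.6 g ≤ 50 g (road limit, Class 4.1) — within limit.
The segregation rule (Class 8 with Class 2.1) does not apply to Class 8 with Class 4.1.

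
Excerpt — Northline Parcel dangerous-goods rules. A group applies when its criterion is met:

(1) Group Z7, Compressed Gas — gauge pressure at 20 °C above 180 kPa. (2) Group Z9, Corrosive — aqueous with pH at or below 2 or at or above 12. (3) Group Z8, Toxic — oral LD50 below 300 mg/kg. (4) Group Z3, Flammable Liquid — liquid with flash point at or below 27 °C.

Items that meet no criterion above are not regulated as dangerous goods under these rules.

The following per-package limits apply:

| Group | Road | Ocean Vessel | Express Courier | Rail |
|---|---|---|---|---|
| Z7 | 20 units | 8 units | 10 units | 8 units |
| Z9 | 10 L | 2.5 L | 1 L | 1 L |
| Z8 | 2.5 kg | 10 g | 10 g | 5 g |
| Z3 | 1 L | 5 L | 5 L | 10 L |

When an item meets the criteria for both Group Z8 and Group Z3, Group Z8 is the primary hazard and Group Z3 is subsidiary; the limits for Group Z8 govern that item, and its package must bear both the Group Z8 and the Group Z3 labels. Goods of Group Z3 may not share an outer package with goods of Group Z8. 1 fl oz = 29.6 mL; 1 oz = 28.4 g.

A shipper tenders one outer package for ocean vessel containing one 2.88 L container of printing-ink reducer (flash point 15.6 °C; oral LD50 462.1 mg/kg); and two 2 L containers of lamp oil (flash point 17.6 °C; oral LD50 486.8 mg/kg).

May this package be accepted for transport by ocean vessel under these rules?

Printing-ink reducer: flash point 15.6 °C ≤ 27 °C → Group Z3 (Flammable Liquid).
With flash point 17.6 °C (≤ 27 °C), the lamp oil falls in Group Z3.
Group Z3 net quantity: 2.88 L + (two 2 L containers = 4 L) = 6.88 L.
6.88 L exceeds the ocean vessel limit of 5 L for Group Z3.

No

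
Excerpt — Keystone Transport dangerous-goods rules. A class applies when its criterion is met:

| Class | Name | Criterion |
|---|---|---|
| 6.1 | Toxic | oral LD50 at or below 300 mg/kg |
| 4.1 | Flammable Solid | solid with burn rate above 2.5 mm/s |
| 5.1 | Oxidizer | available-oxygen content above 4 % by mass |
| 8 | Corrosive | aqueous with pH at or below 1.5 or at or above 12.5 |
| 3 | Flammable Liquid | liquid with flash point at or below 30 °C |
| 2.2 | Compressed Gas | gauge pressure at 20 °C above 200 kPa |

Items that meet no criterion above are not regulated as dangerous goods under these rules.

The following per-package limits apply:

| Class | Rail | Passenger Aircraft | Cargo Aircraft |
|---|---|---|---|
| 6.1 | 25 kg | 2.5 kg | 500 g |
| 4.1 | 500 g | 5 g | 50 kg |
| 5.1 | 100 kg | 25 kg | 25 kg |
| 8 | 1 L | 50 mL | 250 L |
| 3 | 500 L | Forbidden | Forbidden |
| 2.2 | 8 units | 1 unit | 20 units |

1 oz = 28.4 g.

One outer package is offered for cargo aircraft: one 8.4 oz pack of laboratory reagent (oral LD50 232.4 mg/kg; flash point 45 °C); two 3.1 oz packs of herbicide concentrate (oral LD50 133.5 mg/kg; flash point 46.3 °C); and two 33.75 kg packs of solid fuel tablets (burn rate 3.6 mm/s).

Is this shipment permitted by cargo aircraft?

Oral LD50 232.4 mg/kg meets the Class 6.1 criterion (Toxic), so the laboratory reagent is Class 6.1.
The herbicide concentrate has oral LD50 133.5 mg/kg, which is ≤ 300 mg/kg, so it is Class 6.1 (Toxic).
Burn rate 3.6 mm/s meets the Class 4.1 criterion (Flammable Solid), so the solid fuel tablets are Class 4.1.
Class 6.1 net quantity: (one 8.4 oz pack = 238.56 g) + (two 3.1 oz packs = 176.08 g) = 414.64 g.
That is within the Class 6.1 cargo aircraft limit of 500 g.
Class 4.1 quantity: two 33.75 kg packs = 67.5 kg.
67.5 kg > 50 kg (cargo aircraft limit, Class 4.1) — over the limit.

No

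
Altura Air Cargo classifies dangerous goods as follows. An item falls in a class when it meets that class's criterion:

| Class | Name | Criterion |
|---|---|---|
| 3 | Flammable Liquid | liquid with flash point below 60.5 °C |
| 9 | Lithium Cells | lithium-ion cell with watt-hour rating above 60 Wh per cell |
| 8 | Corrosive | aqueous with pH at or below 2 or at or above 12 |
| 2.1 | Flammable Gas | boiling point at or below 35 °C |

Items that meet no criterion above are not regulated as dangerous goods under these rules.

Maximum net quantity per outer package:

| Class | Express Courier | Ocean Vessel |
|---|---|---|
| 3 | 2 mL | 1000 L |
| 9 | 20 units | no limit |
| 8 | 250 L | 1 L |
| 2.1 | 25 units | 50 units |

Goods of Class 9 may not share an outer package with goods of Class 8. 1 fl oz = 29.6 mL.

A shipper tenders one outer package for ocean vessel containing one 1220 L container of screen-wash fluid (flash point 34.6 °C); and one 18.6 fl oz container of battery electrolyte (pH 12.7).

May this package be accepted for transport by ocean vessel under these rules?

No

The screen-wash fluid has flash point 34.6 °C, which is < 60.5 °C, so it is Class 3 (Flammable Liquid).
With pH 12.7 (≥ 12), the battery electrolyte falls in Class 8.
Class 3 quantity: 1220 L.
1220 L > 1000 L (ocean vessel limit, Class 3) — over the limit.
Class 8 quantity: one 18.6 fl oz container = 550.56 mL.
550.56 mL ≤ 1 L (ocean vessel limit, Class 8) — within limit.
The segregation rule (Class 9 with Class 8) does not apply to Class 3 with Class 8.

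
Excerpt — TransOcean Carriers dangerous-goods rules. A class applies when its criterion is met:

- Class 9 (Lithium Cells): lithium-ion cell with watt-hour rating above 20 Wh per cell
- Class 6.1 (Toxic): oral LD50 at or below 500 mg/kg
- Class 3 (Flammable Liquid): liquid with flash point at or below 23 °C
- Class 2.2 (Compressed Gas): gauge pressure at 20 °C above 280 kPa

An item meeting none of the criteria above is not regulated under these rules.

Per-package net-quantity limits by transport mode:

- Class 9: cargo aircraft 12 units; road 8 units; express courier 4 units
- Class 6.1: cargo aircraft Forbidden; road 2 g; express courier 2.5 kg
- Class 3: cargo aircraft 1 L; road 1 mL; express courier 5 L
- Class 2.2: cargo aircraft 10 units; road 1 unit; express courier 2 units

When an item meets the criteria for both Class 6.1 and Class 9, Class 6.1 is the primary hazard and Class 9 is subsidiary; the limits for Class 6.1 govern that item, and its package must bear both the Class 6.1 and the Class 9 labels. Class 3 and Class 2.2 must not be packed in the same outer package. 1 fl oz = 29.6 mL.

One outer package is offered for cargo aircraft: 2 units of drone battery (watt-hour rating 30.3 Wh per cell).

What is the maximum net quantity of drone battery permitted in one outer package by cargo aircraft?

Drone battery: watt-hour rating 30.3 Wh per cell > 20 Wh per cell → Class 9 (Lithium Cells).
The cargo aircraft limit for Class 9 is 12 units.

12 units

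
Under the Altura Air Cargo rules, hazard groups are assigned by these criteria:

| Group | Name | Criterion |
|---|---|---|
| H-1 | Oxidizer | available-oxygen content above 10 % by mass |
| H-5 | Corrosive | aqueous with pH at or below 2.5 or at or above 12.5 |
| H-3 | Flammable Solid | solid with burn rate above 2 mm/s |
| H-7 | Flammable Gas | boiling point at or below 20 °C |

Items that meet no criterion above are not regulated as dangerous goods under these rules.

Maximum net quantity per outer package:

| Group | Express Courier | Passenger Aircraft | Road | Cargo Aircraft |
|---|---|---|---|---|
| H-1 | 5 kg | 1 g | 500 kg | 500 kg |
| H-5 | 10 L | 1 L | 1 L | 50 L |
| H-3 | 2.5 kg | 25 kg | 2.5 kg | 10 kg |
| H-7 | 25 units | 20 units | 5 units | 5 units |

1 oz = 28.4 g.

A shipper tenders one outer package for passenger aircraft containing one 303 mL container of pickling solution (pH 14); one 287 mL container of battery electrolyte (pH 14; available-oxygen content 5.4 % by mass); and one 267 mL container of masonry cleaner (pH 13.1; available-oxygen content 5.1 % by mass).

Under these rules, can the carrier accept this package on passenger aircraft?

The pickling solution has pH 14, which is ≥ 12.5, so it is Group H-5 (Corrosive).
The battery electrolyte has pH 14, which is ≥ 12.5, so it is Group H-5 (Corrosive).
Masonry cleaner: pH 13.1 ≥ 12.5 → Group H-5 (Corrosive).
Total Group H-5: 303 mL + 287 mL + 267 mL = 857 mL.
857 mL is within the passenger aircraft limit of 1 L for Group H-5.

Yes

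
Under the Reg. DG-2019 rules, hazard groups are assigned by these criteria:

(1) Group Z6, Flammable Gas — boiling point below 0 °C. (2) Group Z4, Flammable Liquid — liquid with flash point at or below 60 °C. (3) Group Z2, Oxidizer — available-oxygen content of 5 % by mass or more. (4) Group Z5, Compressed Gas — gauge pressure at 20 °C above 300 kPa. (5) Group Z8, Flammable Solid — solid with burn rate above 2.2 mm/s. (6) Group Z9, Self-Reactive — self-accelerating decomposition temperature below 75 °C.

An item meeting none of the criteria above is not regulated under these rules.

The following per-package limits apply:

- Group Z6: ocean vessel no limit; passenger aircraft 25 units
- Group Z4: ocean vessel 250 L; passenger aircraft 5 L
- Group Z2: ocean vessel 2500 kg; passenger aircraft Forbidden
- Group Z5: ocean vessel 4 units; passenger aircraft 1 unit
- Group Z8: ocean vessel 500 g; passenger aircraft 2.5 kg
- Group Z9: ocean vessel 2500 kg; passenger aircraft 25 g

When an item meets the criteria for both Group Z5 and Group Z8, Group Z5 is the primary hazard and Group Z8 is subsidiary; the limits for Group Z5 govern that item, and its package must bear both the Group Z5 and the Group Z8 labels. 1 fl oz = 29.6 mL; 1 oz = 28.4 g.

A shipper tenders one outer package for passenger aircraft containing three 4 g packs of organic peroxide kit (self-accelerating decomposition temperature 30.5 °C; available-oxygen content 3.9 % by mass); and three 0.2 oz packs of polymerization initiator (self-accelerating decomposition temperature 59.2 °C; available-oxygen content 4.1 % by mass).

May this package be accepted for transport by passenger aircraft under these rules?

No

Organic peroxide kit: self-accelerating decomposition temperature 30.5 °C < 75 °C → Group Z9 (Self-Reactive).
Polymerization initiator: self-accelerating decomposition temperature 59.2 °C < 75 °C → Group Z9 (Self-Reactive).
Group Z9 net quantity: (three 4 g packs = 12 g) + (three 0.2 oz packs = 17.04 g) = 29.04 g.
That exceeds the Group Z9 passenger aircraft limit of 25 g.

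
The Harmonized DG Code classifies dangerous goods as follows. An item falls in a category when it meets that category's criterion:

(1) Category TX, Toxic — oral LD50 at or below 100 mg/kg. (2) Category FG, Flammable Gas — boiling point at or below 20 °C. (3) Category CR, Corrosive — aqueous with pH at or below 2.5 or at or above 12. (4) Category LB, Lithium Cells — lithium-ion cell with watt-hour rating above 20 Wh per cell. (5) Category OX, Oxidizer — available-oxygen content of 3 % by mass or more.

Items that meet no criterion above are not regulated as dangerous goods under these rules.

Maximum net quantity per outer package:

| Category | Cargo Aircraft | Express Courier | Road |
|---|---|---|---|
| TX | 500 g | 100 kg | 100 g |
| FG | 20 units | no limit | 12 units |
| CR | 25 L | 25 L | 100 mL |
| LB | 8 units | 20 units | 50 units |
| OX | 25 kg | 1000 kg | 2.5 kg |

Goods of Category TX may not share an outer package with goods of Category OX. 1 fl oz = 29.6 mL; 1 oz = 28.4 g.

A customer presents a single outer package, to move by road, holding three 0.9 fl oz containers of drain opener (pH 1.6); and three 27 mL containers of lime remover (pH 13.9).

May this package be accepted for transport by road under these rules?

The drain opener has pH 1.6, which is ≤ 2.5, so it is Category CR (Corrosive).
With pH 13.9 (≥ 12), the lime remover falls in Category CR.
Total Category CR: (three 0.9 fl oz containers = 79.92 mL) + (three 27 mL containers = 81 mL) = 160.92 mL.
160.92 mL exceeds the road limit of 100 mL for Category CR.

No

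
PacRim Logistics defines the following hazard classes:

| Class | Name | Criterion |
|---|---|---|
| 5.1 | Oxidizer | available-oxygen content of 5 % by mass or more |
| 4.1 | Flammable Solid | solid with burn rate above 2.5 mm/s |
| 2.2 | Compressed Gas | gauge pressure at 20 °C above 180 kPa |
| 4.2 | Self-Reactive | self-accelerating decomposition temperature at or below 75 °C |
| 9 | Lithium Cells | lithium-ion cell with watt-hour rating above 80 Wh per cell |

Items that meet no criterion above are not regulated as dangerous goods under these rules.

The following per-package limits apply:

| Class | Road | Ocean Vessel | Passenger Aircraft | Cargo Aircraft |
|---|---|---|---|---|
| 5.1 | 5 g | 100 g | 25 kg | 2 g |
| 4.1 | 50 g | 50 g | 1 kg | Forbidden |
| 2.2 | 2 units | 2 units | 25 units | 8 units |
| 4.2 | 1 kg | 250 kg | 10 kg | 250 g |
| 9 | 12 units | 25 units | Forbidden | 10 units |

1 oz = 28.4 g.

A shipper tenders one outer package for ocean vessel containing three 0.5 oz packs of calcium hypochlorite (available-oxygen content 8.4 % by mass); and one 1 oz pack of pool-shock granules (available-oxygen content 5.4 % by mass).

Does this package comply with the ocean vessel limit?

Yes

The calcium hypochlorite has available-oxygen content 8.4 % by mass, which is ≥ 5 % by mass, so it is Class 5.1 (Oxidizer).
With available-oxygen content 5.4 % by mass (≥ 5 % by mass), the pool-shock granules fall in Class 5.1.
Total Class 5.1: (three 0.5 oz packs = 42.6 g) + (one 1 oz pack = 28.4 g) = 71 g.
71 g ≤ 100 g (ocean vessel limit, Class 5.1) — within limit.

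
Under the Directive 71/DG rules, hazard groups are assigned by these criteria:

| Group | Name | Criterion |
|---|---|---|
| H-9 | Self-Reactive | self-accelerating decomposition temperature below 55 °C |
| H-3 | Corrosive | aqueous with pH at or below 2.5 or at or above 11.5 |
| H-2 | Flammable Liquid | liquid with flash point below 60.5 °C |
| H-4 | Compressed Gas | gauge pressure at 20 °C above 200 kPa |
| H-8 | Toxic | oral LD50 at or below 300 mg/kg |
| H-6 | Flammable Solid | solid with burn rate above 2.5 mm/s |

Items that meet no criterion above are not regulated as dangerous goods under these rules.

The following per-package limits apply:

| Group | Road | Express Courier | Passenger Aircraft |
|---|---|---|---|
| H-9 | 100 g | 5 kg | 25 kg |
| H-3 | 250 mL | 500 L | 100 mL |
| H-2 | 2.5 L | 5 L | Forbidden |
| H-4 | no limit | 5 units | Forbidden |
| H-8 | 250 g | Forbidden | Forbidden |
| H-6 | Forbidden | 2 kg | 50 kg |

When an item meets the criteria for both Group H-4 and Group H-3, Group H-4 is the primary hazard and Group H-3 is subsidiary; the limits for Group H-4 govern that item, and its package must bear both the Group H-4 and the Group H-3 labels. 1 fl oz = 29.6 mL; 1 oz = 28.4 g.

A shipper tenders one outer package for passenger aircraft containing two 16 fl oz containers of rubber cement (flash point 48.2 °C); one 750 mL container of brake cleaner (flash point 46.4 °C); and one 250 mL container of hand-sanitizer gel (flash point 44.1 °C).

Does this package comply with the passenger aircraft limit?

No

Rubber cement: flash point 48.2 °C < 60.5 °C → Group H-2 (Flammable Liquid).
Flash point 46.4 °C meets the Group H-2 criterion (Flammable Liquid), so the brake cleaner is Group H-2.
Hand-sanitizer gel: flash point 44.1 °C < 60.5 °C → Group H-2 (Flammable Liquid).
Total Group H-2: (two 16 fl oz containers = 947.2 mL) + 750 mL + 250 mL = 1947.2 mL.
By passenger aircraft, Group H-2 is Forbidden regardless of quantity.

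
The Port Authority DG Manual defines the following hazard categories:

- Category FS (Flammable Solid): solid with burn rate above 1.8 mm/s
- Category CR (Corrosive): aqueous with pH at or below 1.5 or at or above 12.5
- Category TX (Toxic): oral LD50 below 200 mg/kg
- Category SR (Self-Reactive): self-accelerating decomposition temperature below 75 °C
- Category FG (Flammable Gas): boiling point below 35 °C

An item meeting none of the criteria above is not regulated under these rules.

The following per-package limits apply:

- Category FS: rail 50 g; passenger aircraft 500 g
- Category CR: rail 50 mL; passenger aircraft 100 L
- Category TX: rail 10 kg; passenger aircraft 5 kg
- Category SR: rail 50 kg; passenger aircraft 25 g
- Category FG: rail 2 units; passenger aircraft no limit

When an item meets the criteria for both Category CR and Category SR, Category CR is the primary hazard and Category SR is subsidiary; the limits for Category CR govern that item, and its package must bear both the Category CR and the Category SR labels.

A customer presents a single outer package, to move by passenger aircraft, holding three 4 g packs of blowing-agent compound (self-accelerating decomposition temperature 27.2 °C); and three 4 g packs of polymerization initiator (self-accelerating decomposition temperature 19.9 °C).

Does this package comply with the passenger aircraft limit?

Yes

Blowing-agent compound: self-accelerating decomposition temperature 27.2 °C < 75 °C → Category SR (Self-Reactive).
Self-accelerating decomposition temperature 19.9 °C meets the Category SR criterion (Self-Reactive), so the polymerization initiator is Category SR.
Category SR net quantity: (three 4 g packs = 12 g) + (three 4 g packs = 12 g) = 24 g.
That is within the Category SR passenger aircraft limit of 25 g.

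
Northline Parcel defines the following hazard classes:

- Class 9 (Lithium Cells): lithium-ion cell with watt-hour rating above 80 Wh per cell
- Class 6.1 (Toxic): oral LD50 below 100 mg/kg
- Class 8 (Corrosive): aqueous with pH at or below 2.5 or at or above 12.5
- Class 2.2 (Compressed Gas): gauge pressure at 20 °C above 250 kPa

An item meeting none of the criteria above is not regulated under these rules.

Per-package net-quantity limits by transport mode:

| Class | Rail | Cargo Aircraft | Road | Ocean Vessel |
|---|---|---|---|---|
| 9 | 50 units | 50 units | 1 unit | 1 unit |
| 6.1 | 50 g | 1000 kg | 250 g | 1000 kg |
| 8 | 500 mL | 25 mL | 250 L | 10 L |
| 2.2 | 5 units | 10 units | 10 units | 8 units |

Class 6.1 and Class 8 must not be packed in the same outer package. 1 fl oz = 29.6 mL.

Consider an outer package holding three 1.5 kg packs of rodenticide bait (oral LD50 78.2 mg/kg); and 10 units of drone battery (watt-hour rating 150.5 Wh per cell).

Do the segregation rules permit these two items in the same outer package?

The rodenticide bait has oral LD50 78.2 mg/kg, which is < 100 mg/kg, so it is Class 6.1 (Toxic).
The drone battery has watt-hour rating 150.5 Wh per cell, which is > 80 Wh per cell, so it is Class 9 (Lithium Cells).
No segregation rule bars Class 6.1 with Class 9.

Yes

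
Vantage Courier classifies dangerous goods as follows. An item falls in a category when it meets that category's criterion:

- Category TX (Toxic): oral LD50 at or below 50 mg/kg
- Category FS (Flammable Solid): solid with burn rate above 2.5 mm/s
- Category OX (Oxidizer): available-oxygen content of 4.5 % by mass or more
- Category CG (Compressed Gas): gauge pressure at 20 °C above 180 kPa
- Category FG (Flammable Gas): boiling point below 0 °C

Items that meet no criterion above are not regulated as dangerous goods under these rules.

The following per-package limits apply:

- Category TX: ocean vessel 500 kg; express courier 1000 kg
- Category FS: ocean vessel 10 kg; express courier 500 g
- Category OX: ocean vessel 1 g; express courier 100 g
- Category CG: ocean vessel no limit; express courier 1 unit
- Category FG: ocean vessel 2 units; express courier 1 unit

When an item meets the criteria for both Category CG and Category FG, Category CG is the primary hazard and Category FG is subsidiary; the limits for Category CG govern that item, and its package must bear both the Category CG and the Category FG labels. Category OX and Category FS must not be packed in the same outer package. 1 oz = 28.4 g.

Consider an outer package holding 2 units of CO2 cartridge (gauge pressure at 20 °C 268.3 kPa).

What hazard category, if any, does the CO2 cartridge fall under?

Category CG

The CO2 cartridge has gauge pressure at 20 °C 268.3 kPa, which is > 180 kPa, so it is Category CG (Compressed Gas).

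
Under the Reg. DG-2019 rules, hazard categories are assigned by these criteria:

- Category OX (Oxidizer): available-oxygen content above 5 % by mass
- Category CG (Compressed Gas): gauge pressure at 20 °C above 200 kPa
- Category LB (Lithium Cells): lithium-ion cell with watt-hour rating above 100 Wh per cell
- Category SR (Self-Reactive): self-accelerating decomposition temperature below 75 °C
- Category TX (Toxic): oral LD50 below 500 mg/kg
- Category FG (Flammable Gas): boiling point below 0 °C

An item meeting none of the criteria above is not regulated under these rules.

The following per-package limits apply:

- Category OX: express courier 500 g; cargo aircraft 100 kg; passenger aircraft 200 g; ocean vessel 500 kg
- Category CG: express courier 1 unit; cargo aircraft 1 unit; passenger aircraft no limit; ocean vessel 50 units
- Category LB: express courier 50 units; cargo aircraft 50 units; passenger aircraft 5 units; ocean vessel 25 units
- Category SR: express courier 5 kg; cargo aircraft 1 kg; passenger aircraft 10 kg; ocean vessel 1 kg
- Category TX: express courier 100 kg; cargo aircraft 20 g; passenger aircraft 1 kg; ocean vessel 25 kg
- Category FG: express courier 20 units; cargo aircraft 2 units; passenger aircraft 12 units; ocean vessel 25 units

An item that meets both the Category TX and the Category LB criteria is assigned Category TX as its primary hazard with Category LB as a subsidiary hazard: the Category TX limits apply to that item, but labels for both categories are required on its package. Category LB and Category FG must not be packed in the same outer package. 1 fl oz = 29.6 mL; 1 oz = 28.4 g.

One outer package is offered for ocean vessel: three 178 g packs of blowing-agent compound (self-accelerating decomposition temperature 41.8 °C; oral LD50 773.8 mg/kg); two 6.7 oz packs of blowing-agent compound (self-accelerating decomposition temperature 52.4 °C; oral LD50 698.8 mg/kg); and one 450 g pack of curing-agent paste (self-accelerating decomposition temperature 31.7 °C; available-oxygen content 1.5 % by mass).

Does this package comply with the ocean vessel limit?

No

The blowing-agent compound has self-accelerating decomposition temperature 41.8 °C, which is < 75 °C, so it is Category SR (Self-Reactive).
Blowing-agent compound: self-accelerating decomposition temperature 52.4 °C < 75 °C → Category SR (Self-Reactive).
The curing-agent paste has self-accelerating decomposition temperature 31.7 °C, which is < 75 °C, so it is Category SR (Self-Reactive).
Total Category SR: (three 178 g packs = 534 g) + (two 6.7 oz packs = 380.56 g) + 450 g = 1364.56 g.
1364.56 g > 1 kg (ocean vessel limit, Category SR) — over the limit.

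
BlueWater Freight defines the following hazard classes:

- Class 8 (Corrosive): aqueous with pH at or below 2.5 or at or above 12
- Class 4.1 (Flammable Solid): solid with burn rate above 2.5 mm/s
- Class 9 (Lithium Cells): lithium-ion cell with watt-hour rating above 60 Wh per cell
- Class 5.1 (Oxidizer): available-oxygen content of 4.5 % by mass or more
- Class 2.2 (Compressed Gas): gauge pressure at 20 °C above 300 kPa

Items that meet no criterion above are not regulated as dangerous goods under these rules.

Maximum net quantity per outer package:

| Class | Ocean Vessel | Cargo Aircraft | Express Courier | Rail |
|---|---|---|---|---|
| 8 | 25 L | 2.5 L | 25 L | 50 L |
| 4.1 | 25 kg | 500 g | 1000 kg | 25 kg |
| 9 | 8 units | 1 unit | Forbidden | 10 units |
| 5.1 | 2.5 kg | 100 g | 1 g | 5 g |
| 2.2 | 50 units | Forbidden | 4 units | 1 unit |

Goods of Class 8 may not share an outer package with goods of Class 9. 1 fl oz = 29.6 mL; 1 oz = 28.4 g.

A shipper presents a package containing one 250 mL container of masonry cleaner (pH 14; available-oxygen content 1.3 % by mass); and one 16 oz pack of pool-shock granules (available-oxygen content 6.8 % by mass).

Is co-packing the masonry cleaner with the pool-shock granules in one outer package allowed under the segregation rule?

pH 14 meets the Class 8 criterion (Corrosive), so the masonry cleaner is Class 8.
Available-oxygen content 6.8 % by mass meets the Class 5.1 criterion (Oxidizer), so the pool-shock granules are Class 5.1.
No segregation rule bars Class 8 with Class 5.1.

Yes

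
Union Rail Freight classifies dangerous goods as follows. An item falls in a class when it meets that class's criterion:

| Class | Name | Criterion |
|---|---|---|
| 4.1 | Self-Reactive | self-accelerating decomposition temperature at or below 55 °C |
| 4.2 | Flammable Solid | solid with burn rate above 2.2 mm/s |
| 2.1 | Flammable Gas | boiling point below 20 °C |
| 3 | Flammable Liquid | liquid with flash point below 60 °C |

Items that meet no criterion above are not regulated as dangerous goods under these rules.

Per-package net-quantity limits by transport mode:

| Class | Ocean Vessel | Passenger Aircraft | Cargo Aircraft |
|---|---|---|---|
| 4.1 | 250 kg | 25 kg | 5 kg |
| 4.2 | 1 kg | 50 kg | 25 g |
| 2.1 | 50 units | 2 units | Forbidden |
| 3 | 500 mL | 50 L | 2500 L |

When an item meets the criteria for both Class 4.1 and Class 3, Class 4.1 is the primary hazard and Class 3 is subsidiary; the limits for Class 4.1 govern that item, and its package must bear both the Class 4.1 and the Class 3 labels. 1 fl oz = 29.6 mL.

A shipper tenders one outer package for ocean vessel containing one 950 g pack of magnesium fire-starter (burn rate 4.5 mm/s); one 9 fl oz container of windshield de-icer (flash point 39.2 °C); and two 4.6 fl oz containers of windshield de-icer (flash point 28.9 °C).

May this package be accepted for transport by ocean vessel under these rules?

No

With burn rate 4.5 mm/s (> 2.2 mm/s), the magnesium fire-starter falls in Class 4.2.
The windshield de-icer has flash point 39.2 °C, which is < 60 °C, so it is Class 3 (Flammable Liquid).
Flash point 28.9 °C meets the Class 3 criterion (Flammable Liquid), so the windshield de-icer is Class 3.
Total Class 3: (one 9 fl oz container = 266.4 mL) + (two 4.6 fl oz containers = 272.32 mL) = 538.72 mL.
538.72 mL exceeds the ocean vessel limit of 500 mL for Class 3.
Class 4.2 quantity: 950 g.
950 g ≤ 1 kg (ocean vessel limit, Class 4.2) — within limit.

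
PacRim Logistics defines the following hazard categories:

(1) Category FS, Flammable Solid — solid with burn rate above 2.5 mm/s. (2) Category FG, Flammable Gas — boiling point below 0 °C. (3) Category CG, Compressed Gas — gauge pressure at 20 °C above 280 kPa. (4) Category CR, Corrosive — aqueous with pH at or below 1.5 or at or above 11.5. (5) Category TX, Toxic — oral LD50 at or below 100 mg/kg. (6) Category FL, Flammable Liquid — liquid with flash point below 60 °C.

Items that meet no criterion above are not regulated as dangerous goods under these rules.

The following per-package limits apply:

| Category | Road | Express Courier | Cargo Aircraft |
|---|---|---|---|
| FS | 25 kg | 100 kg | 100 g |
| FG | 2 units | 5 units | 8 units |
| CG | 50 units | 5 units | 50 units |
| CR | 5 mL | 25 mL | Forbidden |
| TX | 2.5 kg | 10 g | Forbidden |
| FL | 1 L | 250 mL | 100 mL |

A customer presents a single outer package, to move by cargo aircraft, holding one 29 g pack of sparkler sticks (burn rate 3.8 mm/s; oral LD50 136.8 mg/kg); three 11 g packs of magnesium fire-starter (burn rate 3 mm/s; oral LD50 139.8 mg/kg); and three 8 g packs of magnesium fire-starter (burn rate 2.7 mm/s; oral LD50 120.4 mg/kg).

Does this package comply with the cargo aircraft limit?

Sparkler sticks: burn rate 3.8 mm/s > 2.5 mm/s → Category FS (Flammable Solid).
Burn rate 3 mm/s meets the Category FS criterion (Flammable Solid), so the magnesium fire-starter is Category FS.
Burn rate 2.7 mm/s meets the Category FS criterion (Flammable Solid), so the magnesium fire-starter is Category FS.
Total Category FS: 29 g + (three 11 g packs = 33 g) + (three 8 g packs = 24 g) = 86 g.
86 g is within the cargo aircraft limit of 100 g for Category FS.

Yes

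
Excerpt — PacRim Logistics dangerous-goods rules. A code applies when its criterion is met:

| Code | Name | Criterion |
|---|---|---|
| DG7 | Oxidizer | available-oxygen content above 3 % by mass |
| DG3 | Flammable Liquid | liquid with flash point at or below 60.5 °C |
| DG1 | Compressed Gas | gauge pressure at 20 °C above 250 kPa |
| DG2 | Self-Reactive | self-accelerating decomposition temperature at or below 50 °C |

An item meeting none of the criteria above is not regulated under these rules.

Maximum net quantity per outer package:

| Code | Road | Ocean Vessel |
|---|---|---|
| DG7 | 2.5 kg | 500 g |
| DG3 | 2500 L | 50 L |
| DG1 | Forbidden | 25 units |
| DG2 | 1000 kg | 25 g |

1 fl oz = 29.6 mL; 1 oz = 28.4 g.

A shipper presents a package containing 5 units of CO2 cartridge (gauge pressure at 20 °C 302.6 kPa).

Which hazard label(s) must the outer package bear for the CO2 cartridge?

Code DG1

CO2 cartridge: gauge pressure at 20 °C 302.6 kPa > 250 kPa → Code DG1 (Compressed Gas).
Only the Code DG1 label is required.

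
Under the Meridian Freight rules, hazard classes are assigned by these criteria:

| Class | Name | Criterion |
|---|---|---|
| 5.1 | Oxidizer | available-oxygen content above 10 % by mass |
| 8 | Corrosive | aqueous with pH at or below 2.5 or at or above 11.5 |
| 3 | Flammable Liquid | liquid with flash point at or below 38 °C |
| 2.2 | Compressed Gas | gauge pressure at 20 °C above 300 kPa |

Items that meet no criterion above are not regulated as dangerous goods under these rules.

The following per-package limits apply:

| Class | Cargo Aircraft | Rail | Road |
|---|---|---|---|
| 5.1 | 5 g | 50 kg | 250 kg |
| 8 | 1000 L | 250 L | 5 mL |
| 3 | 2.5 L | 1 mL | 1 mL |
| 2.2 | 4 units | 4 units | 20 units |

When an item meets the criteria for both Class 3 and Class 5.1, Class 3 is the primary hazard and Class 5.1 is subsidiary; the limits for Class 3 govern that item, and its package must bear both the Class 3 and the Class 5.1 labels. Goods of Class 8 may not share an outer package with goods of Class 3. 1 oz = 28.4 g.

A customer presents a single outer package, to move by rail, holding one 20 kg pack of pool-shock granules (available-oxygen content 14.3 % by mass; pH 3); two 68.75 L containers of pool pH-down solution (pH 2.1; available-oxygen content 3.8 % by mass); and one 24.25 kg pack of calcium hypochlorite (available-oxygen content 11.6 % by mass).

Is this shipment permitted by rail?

Yes

Pool-shock granules: available-oxygen content 14.3 % by mass > 10 % by mass → Class 5.1 (Oxidizer).
With pH 2.1 (≤ 2.5), the pool pH-down solution falls in Class 8.
Calcium hypochlorite: available-oxygen content 11.6 % by mass > 10 % by mass → Class 5.1 (Oxidizer).
Class 8 quantity: two 68.75 L containers = 137.5 L.
137.5 L is within the rail limit of 250 L for Class 8.
Total Class 5.1: 20 kg + 24.25 kg = 44.25 kg.
44.25 kg ≤ 50 kg (rail limit, Class 5.1) — within limit.
The segregation rule (Class 8 with Class 3) does not apply to Class 8 with Class 5.1.
Every hazard class is within its rail limit and no segregation rule is violated.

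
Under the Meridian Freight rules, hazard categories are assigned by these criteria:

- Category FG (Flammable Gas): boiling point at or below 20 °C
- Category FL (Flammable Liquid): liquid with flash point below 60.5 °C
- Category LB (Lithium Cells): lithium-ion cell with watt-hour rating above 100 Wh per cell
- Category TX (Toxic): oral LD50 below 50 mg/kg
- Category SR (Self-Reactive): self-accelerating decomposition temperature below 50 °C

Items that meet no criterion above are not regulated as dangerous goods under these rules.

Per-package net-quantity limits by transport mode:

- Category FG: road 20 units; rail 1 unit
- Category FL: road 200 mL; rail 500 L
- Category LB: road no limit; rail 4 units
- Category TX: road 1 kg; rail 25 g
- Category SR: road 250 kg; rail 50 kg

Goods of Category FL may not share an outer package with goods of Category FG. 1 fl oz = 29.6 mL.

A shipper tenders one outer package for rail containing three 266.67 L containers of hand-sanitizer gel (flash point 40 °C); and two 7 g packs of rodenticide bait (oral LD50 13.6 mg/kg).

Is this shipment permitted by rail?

No

Flash point 40 °C meets the Category FL criterion (Flammable Liquid), so the hand-sanitizer gel is Category FL.
Oral LD50 13.6 mg/kg meets the Category TX criterion (Toxic), so the rodenticide bait is Category TX.
Category FL quantity: three 266.67 L containers = 800.01 L.
800.01 L exceeds the rail limit of 500 L for Category FL.
Category TX quantity: two 7 g packs = 14 g.
That is within the Category TX rail limit of 25 g.
The segregation rule (Category FL with Category FG) does not apply to Category FL with Category TX.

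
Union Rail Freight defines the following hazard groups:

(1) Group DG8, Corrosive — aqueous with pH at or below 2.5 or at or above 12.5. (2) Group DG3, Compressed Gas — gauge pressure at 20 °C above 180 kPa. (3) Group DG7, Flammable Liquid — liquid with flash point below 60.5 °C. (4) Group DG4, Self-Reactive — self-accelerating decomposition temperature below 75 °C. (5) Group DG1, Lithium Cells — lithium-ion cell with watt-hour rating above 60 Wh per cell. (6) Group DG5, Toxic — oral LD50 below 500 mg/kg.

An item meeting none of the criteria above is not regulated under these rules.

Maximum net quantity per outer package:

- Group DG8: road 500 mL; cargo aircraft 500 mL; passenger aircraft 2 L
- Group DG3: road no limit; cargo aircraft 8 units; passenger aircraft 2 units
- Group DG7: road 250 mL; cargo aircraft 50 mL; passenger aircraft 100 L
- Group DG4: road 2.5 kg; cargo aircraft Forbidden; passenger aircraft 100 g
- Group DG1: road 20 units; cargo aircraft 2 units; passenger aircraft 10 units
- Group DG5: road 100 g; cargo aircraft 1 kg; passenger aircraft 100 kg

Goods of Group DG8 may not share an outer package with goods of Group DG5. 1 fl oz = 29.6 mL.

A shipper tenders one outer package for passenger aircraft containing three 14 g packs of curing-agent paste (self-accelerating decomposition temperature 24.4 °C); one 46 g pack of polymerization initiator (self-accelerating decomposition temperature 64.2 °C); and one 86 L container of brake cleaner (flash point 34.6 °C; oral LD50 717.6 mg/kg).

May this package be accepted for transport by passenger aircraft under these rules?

Self-accelerating decomposition temperature 24.4 °C meets the Group DG4 criterion (Self-Reactive), so the curing-agent paste is Group DG4.
The polymerization initiator has self-accelerating decomposition temperature 64.2 °C, which is < 75 °C, so it is Group DG4 (Self-Reactive).
Flash point 34.6 °C meets the Group DG7 criterion (Flammable Liquid), so the brake cleaner is Group DG7.
Group DG4 net quantity: (three 14 g packs = 42 g) + 46 g = 88 g.
88 g ≤ 100 g (passenger aircraft limit, Group DG4) — within limit.
Group DG7 quantity: 86 L.
86 L ≤ 100 L (passenger aircraft limit, Group DG7) — within limit.
The segregation rule (Group DG8 with Group DG5) does not apply to Group DG4 with Group DG7.
Every hazard group is within its passenger aircraft limit and no segregation rule is violated.

Yes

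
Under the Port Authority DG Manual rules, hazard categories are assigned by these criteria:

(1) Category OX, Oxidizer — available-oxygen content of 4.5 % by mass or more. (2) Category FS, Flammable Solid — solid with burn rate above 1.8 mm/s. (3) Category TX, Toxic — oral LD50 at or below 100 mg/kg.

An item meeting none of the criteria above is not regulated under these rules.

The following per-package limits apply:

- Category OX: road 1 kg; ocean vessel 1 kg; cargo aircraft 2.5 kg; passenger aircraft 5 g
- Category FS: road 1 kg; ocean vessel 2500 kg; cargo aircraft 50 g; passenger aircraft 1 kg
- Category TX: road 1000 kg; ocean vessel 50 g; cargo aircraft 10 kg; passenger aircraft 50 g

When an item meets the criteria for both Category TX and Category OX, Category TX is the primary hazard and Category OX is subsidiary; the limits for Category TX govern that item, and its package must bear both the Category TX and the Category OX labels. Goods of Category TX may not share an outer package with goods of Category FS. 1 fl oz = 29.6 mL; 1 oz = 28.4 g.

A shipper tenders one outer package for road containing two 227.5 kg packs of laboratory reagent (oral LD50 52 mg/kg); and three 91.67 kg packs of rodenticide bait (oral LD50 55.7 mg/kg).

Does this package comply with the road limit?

Yes

With oral LD50 52 mg/kg (≤ 100 mg/kg), the laboratory reagent falls in Category TX.
Oral LD50 55.7 mg/kg meets the Category TX criterion (Toxic), so the rodenticide bait is Category TX.
Total Category TX: (two 227.5 kg packs = 455 kg) + (three 91.67 kg packs = 275.01 kg) = 730.01 kg.
730.01 kg is within the road limit of 1000 kg for Category TX.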